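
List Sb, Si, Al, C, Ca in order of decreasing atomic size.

Ca > Sb > Al > Si > C

C is in period 2, group 14; Al is in period 3, group 13; Si is in period 3, group 14; Ca is in period 4, group 2; Sb is in period 5, group 15.
Radius decreases left→right (rising Z_eff, same n) and increases top→bottom (higher n).
Here both period and group differ, so the two effects have to be weighed against each other.
Si > C: they share group 14; the group trend gives Si the larger value.
Al > Si: both are in period 3; the period trend gives Al the larger value.
Sb > Al: the two effects oppose for this pair; the down-group effect wins (140 vs 126 pm).
Ca > Sb: period and group pull opposite ways; the across-period shift dominates (171 vs 140 pm).
Approximate values (pm): C 75, Al 126, Si 116, Ca 171, Sb 140.
So from largest to smallest: Ca > Sb > Al > Si > C.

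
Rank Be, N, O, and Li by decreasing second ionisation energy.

Li, O, N, Be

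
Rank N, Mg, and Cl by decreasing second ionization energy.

N, Cl, Mg

The second ionization energy removes an electron from the +1 ion. For each element: N⁺ still has 4 valence electrons; Mg⁺ still has 1 valence electron; Cl⁺ still has 6 valence electrons.
All are still removing valence electrons, so compare the +1 ions as you would atoms: IE_2 generally rises across a period (higher Z_eff) and falls down a group (larger shell), subject to the usual subshell exceptions.
Valence configurations: N⁺ [He]2s²2p², Mg⁺ [Ne]3s¹, Cl⁺ [Ne]3s²3p⁴.
Approximate IE_2 values (kJ/mol): N 2856, Mg 1451, Cl 2298.
Overall IE_2 order: Mg < Cl < N.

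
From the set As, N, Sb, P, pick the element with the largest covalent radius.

N is in period 2, group 15; P is in period 3, group 15; As is in period 4, group 15; Sb is in period 5, group 15.
Radius decreases left→right (rising Z_eff, same n) and increases top→bottom (higher n).
All are in group 15, so atomic radius increases down the group.
The largest covalent radius among these belongs to Sb.

Sb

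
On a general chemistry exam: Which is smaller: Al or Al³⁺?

Forming Al³⁺ removes 3 electrons from Al. Fewer electrons for the same nuclear charge means less shielding and a higher Z_eff on the remaining electrons, and for main-group metals the entire outer shell is lost.
A cation is smaller than its parent atom: Al³⁺ < Al.

Al³⁺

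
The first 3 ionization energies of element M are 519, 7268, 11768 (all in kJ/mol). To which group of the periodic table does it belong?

Group 1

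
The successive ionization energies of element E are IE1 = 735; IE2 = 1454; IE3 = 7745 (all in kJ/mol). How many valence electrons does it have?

2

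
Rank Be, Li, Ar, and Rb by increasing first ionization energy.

Li is in period 2, group 1; Be is in period 2, group 2; Ar is in period 3, group 18; Rb is in period 5, group 1.
IE₁ increases left→right with effective nuclear charge and decreases top→bottom as the valence shell moves farther out.
Neither a single period nor a single group — weigh both effects.
Li > Rb: Li sits above Rb in group 1, so the down-group effect alone puts Li higher.
Be > Li: Be lies to the right of Li in period 2, so the across-period effect alone puts Be higher.
Ar > Be: the two effects oppose for this pair; the across-period effect wins (1521 vs 900 kJ/mol).
Tabulated first ionization energy (kJ/mol): Li 520, Be 900, Ar 1521, Rb 403.
So from lowest to highest: Rb < Li < Be < Ar.

Rb < Li < Be < Ar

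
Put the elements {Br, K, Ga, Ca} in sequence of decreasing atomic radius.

K > Ca > Ga > Br

K is in period 4, group 1; Ca is in period 4, group 2; Ga is in period 4, group 13; Br is in period 4, group 17.
Moving right in a period, electrons are added to the same shell under a stronger nuclear pull, so atoms get smaller; moving down, a new shell is opened and atoms get larger.
All lie in period 4, so atomic radius increases right to left.
So from largest to smallest: K > Ca > Ga > Br.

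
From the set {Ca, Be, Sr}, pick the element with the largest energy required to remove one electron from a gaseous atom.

Be

Be is in period 2, group 2; Ca is in period 4, group 2; Sr is in period 5, group 2.
Removing the outermost electron gets harder across a period and easier down a group.
All are in group 2, so first ionization energy increases up the group.
The largest energy required to remove one electron from a gaseous atom among these belongs to Be.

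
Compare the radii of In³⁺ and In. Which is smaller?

Forming In³⁺ removes 3 electrons from In. Fewer electrons for the same nuclear charge means less shielding and a higher Z_eff on the remaining electrons, and for main-group metals the entire outer shell is lost.
A cation is smaller than its parent atom: In³⁺ < In.

In³⁺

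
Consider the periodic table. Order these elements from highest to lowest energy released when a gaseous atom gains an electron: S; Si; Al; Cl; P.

Cl > S > Si > P > Al

Al is in period 3, group 13; Si is in period 3, group 14; P is in period 3, group 15; S is in period 3, group 16; Cl is in period 3, group 17.
Adding an electron releases more energy for atoms nearer the top right (short of the noble gases).
All lie in period 3; the across-period trend (electron affinity increases left to right) applies, with the exception below.
Note the exception: Si has a higher electron affinity than P, contrary to the simple trend — adding an electron to P's half-filled 3p³ is unfavourable, so Si (3p²) has the more exothermic EA.
Tabulated electron affinity (kJ/mol): Al 42, Si 134, P 72, S 200, Cl 349.
So from highest to lowest: Cl > S > Si > P > Al.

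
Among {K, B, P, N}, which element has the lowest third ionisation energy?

P

Consider each +2 ion: K²⁺ is already 1 electron into the core; B²⁺ still has 1 valence electron; P²⁺ still has 3 valence electrons; N²⁺ still has 3 valence electrons.
Usually core removal costs more than valence removal, but here the competition is close: a tightly held n=2 valence electron can cost more to remove than an n=3 core electron, so the actual values have to decide it.
Valence configurations: B²⁺ [He]2s¹, P²⁺ [Ne]3s²3p¹, N²⁺ [He]2s²2p¹.
Tabulated IE_3 (kJ/mol): K 4420, B 3660, P 2914, N 4578.
So the third ionization energies run P < B < K < N.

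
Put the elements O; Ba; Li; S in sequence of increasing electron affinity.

Li is in period 2, group 1; O is in period 2, group 16; S is in period 3, group 16; Ba is in period 6, group 2.
EA tends to increase across a period and decrease down a group, though the pattern is less regular than for IE or radius.
These span different periods and groups, so the two trends combine.
Li > Ba: period and group pull opposite ways; the down-group shift dominates (60 vs 14 kJ/mol).
O > Li: both are in period 2; the period trend gives O the larger value.
S > O: this pair runs against the simple trend — see the exception note.
Note the exception: S has a higher electron affinity than O, contrary to the simple trend — the compact 2p subshell of O repels the added electron more than S's larger 3p does.
Approximate values (kJ/mol): Li 60, O 141, S 200, Ba 14.
So from lowest to highest: Ba < Li < O < S.

Ba, Li, O, S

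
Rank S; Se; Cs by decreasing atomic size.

Cs, Se, S

Radius decreases left→right (rising Z_eff, same n) and increases top→bottom (higher n).
Here both period and group differ, so the two effects have to be weighed against each other.
Se > S: Se sits below S in group 16, so the down-group effect alone puts Se larger.
Cs > Se: relative to Se, both the across-period and down-group shifts push Cs's atomic radius up.
Approximate values (pm): S 103, Se 116, Cs 232.
So from largest to smallest: Cs > Se > S.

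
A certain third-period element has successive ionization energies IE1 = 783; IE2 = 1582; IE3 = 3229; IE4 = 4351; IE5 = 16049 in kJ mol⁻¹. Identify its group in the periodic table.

Look for the largest jump between consecutive ionization energies: IE5/IE4 ≈ 3.7, far larger than any earlier ratio.
That jump marks the point where a core electron is being removed. So the atom has 4 valence electrons.
A main-group element with 4 valence electrons is in group 14.

Group 14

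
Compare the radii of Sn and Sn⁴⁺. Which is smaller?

Forming Sn⁴⁺ removes 4 electrons from Sn. Fewer electrons for the same nuclear charge means less shielding and a higher Z_eff on the remaining electrons.
A cation is smaller than its parent atom: Sn⁴⁺ < Sn.

Sn⁴⁺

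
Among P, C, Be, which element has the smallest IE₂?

Be

After 1 electron has been removed, what remains? P⁺ still has 4 valence electrons; C⁺ still has 3 valence electrons; Be⁺ still has 1 valence electron.
All are still removing valence electrons, so compare the +1 ions as you would atoms: IE_2 generally rises across a period (higher Z_eff) and falls down a group (larger shell), subject to the usual subshell exceptions.
Valence configurations: P⁺ [Ne]3s²3p², C⁺ [He]2s²2p¹, Be⁺ [He]2s¹.
Tabulated IE_2 (kJ/mol): P 1907, C 2353, Be 1757.
So the second ionization energies run Be < P < C.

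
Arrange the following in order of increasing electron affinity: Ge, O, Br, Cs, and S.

Cs, Ge, O, S, Br

O is in period 2, group 16; S is in period 3, group 16; Ge is in period 4, group 14; Br is in period 4, group 17; Cs is in period 6, group 1.
Atoms with high Z_eff and room in the valence shell (especially the halogens) have the most exothermic electron affinities.
Neither a single period nor a single group — weigh both effects.
Ge > Cs: relative to Cs, both the across-period and down-group shifts push Ge's electron affinity up.
O > Ge: both effects reinforce here, so O is clearly the higher of the two.
S > O: this pair runs against the simple trend — see the exception note.
Br > S: period and group pull opposite ways; the across-period shift dominates (325 vs 200 kJ/mol).
Note the exception: S has a higher electron affinity than O, contrary to the simple trend — the compact 2p subshell of O repels the added electron more than S's larger 3p does.
Approximate values (kJ/mol): O 141, S 200, Ge 119, Br 325, Cs 46.
So from lowest to highest: Cs < Ge < O < S < Br.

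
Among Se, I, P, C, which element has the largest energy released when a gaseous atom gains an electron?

C is in period 2, group 14; P is in period 3, group 15; Se is in period 4, group 16; I is in period 5, group 17.
EA tends to increase across a period and decrease down a group, though the pattern is less regular than for IE or radius.
A diagonal step moves right (one effect) and down (the opposite effect) at once.
C > P: period and group pull opposite ways; the down-group shift dominates (122 vs 72 kJ/mol).
Se > C: the two effects oppose for this pair; the across-period effect wins (195 vs 122 kJ/mol).
I > Se: period and group pull opposite ways; the across-period shift dominates (295 vs 195 kJ/mol).
For reference (kJ/mol): C 122, P 72, Se 195, I 295.
The largest energy released when a gaseous atom gains an electron among these belongs to I.

I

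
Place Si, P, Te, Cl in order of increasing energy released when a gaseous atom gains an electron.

Si is in period 3, group 14; P is in period 3, group 15; Cl is in period 3, group 17; Te is in period 5, group 16.
Adding an electron releases more energy for atoms nearer the top right (short of the noble gases).
Neither a single period nor a single group — weigh both effects.
Si > P: this pair runs against the simple trend — see the exception note.
Te > Si: the two effects oppose for this pair; the across-period effect wins (190 vs 134 kJ/mol).
Cl > Te: relative to Te, both the across-period and down-group shifts push Cl's electron affinity up.
Note the exception: Si has a higher electron affinity than P, contrary to the simple trend — adding an electron to P's half-filled 3p³ is unfavourable, so Si (3p²) has the more exothermic EA.
Approximate values (kJ/mol): Si 134, P 72, Cl 349, Te 190.
So from lowest to highest: P < Si < Te < Cl.

P < Si < Te < Cl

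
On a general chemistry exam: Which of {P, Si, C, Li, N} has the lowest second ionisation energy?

Si

Consider each +1 ion: P⁺ still has 4 valence electrons; Si⁺ still has 3 valence electrons; C⁺ still has 3 valence electrons; Li⁺ is the bare [He] core; N⁺ still has 4 valence electrons.
Core electrons are held far more tightly than valence electrons, so Li tops the IE_2 order.
Valence configurations: P⁺ [Ne]3s²3p², Si⁺ [Ne]3s²3p¹, C⁺ [He]2s²2p¹, N⁺ [He]2s²2p².
Tabulated IE_2 (kJ/mol): P 1907, Si 1577, C 2353, Li 7298, N 2856.
Putting it together, IE_2: Si < P < C < N < Li.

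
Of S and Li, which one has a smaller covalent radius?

Li is in period 2, group 1; S is in period 3, group 16.
Radius decreases left→right (rising Z_eff, same n) and increases top→bottom (higher n).
Neither a single period nor a single group — weigh both effects.
Li > S: the two effects oppose for this pair; the across-period effect wins (133 vs 103 pm).
Tabulated atomic radius (pm): Li 133, S 103.
So S has the smaller covalent radius (S < Li).

S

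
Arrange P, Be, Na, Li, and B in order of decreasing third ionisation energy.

Be > Li > Na > B > P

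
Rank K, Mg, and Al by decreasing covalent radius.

K, Mg, Al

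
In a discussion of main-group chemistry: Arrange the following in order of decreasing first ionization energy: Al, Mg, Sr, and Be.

Be, Mg, Al, Sr

Be is in period 2, group 2; Mg is in period 3, group 2; Al is in period 3, group 13; Sr is in period 5, group 2.
IE₁ increases left→right with effective nuclear charge and decreases top→bottom as the valence shell moves farther out.
Here both period and group differ, so the two effects have to be weighed against each other.
Al > Sr: both effects reinforce here, so Al is clearly the higher of the two.
Mg > Al: this pair runs against the simple trend — see the exception note.
Be > Mg: Be sits above Mg in group 2, so the down-group effect alone puts Be higher.
Note the exception: Mg has a higher first ionization energy than Al, contrary to the simple trend — Al's single 3p electron is easier to remove than one from Mg's filled 3s².
Tabulated first ionization energy (kJ/mol): Be 900, Mg 738, Al 578, Sr 550.
So from highest to lowest: Be > Mg > Al > Sr.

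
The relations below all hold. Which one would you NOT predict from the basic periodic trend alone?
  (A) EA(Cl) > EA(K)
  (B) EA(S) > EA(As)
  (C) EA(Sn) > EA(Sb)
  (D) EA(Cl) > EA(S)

(C)

The general trend: electron affinity increases across a period and decreases down a group.
(A) Cl (period 3, group 17) vs K (period 4, group 1): the stated order agrees with the simple trend.
(B) S (period 3, group 16) vs As (period 4, group 15): the stated order agrees with the simple trend.
(C) Sn (period 5, group 14) vs Sb (period 5, group 15): the stated order contradicts the simple trend.
(D) Cl (period 3, group 17) vs S (period 3, group 16): the stated order agrees with the simple trend.
The exception is (C): adding an electron to Sb's half-filled 5p³ is unfavourable, so Sn has the more exothermic EA.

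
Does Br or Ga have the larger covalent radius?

Ga

Ga is in period 4, group 13; Br is in period 4, group 17.
Atomic radius shrinks across a period as nuclear charge pulls the same shell inward, and grows down a group as new shells are added.
All lie in period 4, so atomic radius increases right to left.
So Ga has the larger covalent radius (Ga > Br).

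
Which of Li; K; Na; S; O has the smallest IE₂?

After 1 electron has been removed, what remains? Li⁺ is the bare [He] core; K⁺ is the bare [Ar] core; Na⁺ is the bare [Ne] core; S⁺ still has 5 valence electrons; O⁺ still has 5 valence electrons.
Usually core removal costs more than valence removal, but here the competition is close: a tightly held n=2 valence electron can cost more to remove than an n=3 core electron, so the actual values have to decide it.
Valence configurations: S⁺ [Ne]3s²3p³, O⁺ [He]2s²2p³.
Tabulated IE_2 (kJ/mol): Li 7298, K 3052, Na 4562, S 2252, O 3388.
Overall IE_2 order: S < K < O < Na < Li.

S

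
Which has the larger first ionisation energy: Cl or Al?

Al is in period 3, group 13; Cl is in period 3, group 17.
First ionization energy rises across a period (greater Z_eff holds electrons more tightly) and falls down a group (valence electrons are farther from the nucleus).
All lie in period 3, so first ionization energy increases left to right.
So Cl has the larger first ionisation energy (Cl > Al).

Cl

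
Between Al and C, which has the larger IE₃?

C

After 2 electrons have been removed, what remains? Al²⁺ still has 1 valence electron; C²⁺ still has 2 valence electrons.
All are still removing valence electrons, so compare the +2 ions as you would atoms: IE_3 generally rises across a period (higher Z_eff) and falls down a group (larger shell), subject to the usual subshell exceptions.
Valence configurations: Al²⁺ [Ne]3s¹, C²⁺ [He]2s².
The numbers (kJ/mol): Al 2745, C 4620.
Putting it together, IE_3: Al < C.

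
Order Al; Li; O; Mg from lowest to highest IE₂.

Mg < Al < O < Li

The second ionization energy removes an electron from the +1 ion. For each element: Al⁺ still has 2 valence electrons; Li⁺ is the bare [He] core; O⁺ still has 5 valence electrons; Mg⁺ still has 1 valence electron.
Core electrons are held far more tightly than valence electrons, so Li tops the IE_2 order.
Valence configurations: Al⁺ [Ne]3s², O⁺ [He]2s²2p³, Mg⁺ [Ne]3s¹.
Approximate IE_2 values (kJ/mol): Al 1817, Li 7298, O 3388, Mg 1451.
Overall IE_2 order: Mg < Al < O < Li.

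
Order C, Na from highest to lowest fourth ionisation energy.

After 3 electrons have been removed, what remains? C³⁺ still has 1 valence electron; Na³⁺ is already 2 electrons into the core.
Core electrons are held far more tightly than valence electrons, so Na tops the IE_4 order.
Tabulated IE_4 (kJ/mol): C 6223, Na 9543.
Putting it together, IE_4: C < Na.

Na, C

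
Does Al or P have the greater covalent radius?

Al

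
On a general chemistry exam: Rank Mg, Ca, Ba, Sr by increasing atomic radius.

Moving right in a period, electrons are added to the same shell under a stronger nuclear pull, so atoms get smaller; moving down, a new shell is opened and atoms get larger.
All are in group 2, so atomic radius increases down the group.
So from smallest to largest: Mg < Ca < Sr < Ba.

Mg, Ca, Sr, Ba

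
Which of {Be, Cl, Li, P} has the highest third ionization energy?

Consider each +2 ion: Be²⁺ is the bare [He] core; Cl²⁺ still has 5 valence electrons; Li²⁺ is already 1 electron into the core; P²⁺ still has 3 valence electrons.
Breaking into a closed-shell core is much more expensive than removing a leftover valence electron — Li and Be have the largest IE_3 here.
Valence configurations: Cl²⁺ [Ne]3s²3p³, P²⁺ [Ne]3s²3p¹.
The numbers (kJ/mol): Be 14849, Cl 3822, Li 11815, P 2914.
Overall IE_3 order: P < Cl < Li < Be.

Be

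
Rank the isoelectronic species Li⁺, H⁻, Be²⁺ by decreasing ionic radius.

H⁻ > Li⁺ > Be²⁺

All of these have 2 electrons, so size is governed by nuclear charge alone: the more protons, the stronger the pull on the same electron cloud, and the smaller the ion.
Nuclear charges: Be²⁺ (Z=4), Li⁺ (Z=3), H⁻ (Z=1).
Largest to smallest: H⁻ > Li⁺ > Be²⁺.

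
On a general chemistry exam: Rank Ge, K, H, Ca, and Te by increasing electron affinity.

H is in period 1, group 1; K is in period 4, group 1; Ca is in period 4, group 2; Ge is in period 4, group 14; Te is in period 5, group 16.
Adding an electron releases more energy for atoms nearer the top right (short of the noble gases).
Here both period and group differ, so the two effects have to be weighed against each other.
K > Ca: this pair runs against the simple trend — see the exception note.
H > K: they share group 1; the group trend gives H the larger value.
Ge > H: the two effects oppose for this pair; the across-period effect wins (119 vs 73 kJ/mol).
Te > Ge: the two effects oppose for this pair; the across-period effect wins (190 vs 119 kJ/mol).
Note the exception: K has a higher electron affinity than Ca, contrary to the simple trend — adding an electron to Ca (ns²) has to open a new, higher-energy np subshell, which is unfavourable.
For reference (kJ/mol): H 73, K 48, Ca 2, Ge 119, Te 190.
So from lowest to highest: Ca < K < H < Ge < Te.

Ca < K < H < Ge < Te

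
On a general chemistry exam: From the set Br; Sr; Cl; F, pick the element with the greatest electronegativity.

F is in period 2, group 17; Cl is in period 3, group 17; Br is in period 4, group 17; Sr is in period 5, group 2.
Atoms toward the upper right of the periodic table pull bonding electrons most strongly.
Neither a single period nor a single group — weigh both effects.
Br > Sr: relative to Sr, both the across-period and down-group shifts push Br's electronegativity up.
Cl > Br: they share group 17; the group trend gives Cl the larger value.
F > Cl: they share group 17; the group trend gives F the larger value.
Tabulated electronegativity (Pauling): F 3.98, Cl 3.16, Br 2.96, Sr 0.95.
The greatest electronegativity among these belongs to F.

F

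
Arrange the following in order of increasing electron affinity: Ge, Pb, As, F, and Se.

Pb < As < Ge < Se < F

EA tends to increase across a period and decrease down a group, though the pattern is less regular than for IE or radius.
Neither a single period nor a single group — weigh both effects.
As > Pb: relative to Pb, both the across-period and down-group shifts push As's electron affinity up.
Ge > As: this pair runs against the simple trend — see the exception note.
Se > Ge: Se lies to the right of Ge in period 4, so the across-period effect alone puts Se higher.
F > Se: relative to Se, both the across-period and down-group shifts push F's electron affinity up.
Note the exception: Ge has a higher electron affinity than As, contrary to the simple trend — adding an electron to As's half-filled 4p³ is unfavourable, so Ge (4p²) has the more exothermic EA.
Tabulated electron affinity (kJ/mol): F 328, Ge 119, As 78, Se 195, Pb 35.
So from lowest to highest: Pb < As < Ge < Se < F.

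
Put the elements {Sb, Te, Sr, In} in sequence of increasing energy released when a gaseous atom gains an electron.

Sr, In, Sb, Te

Sr is in period 5, group 2; In is in period 5, group 13; Sb is in period 5, group 15; Te is in period 5, group 16.
Adding an electron releases more energy for atoms nearer the top right (short of the noble gases).
All lie in period 5, so electron affinity increases left to right.
So from lowest to highest: Sr < In < Sb < Te.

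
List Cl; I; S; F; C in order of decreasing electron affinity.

Cl > F > I > S > C

C is in period 2, group 14; F is in period 2, group 17; S is in period 3, group 16; Cl is in period 3, group 17; I is in period 5, group 17.
Atoms with high Z_eff and room in the valence shell (especially the halogens) have the most exothermic electron affinities.
Here both period and group differ, so the two effects have to be weighed against each other.
S > C: period and group pull opposite ways; the across-period shift dominates (200 vs 122 kJ/mol).
I > S: the two effects oppose for this pair; the across-period effect wins (295 vs 200 kJ/mol).
F > I: they share group 17; the group trend gives F the larger value.
Cl > F: this pair runs against the simple trend — see the exception note.
Note the exception: Cl has a higher electron affinity than F, contrary to the simple trend — F's small 2p subshell makes the incoming electron feel strong e⁻–e⁻ repulsion, so Cl actually releases more energy on gaining an electron.
Tabulated electron affinity (kJ/mol): C 122, F 328, S 200, Cl 349, I 295.
So from highest to lowest: Cl > F > I > S > C.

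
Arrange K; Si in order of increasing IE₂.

Si < K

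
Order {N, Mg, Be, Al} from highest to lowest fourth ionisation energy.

After 3 electrons have been removed, what remains? N³⁺ still has 2 valence electrons; Mg³⁺ is already 1 electron into the core; Be³⁺ is already 1 electron into the core; Al³⁺ is the bare [Ne] core.
Breaking into a closed-shell core is much more expensive than removing a leftover valence electron — Mg, Al and Be have the largest IE_4 here.
Tabulated IE_4 (kJ/mol): N 7475, Mg 10543, Be 21007, Al 11577.
Hence IE_4: N < Mg < Al < Be.

Be, Al, Mg, N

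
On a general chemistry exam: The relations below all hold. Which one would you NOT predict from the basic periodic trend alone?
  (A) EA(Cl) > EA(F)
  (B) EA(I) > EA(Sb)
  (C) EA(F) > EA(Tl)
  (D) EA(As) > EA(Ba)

The general trend: electron affinity increases across a period and decreases down a group.
(A) Cl (period 3, group 17) vs F (period 2, group 17): the stated order contradicts the simple trend.
(B) I (period 5, group 17) vs Sb (period 5, group 15): the stated order agrees with the simple trend.
(C) F (period 2, group 17) vs Tl (period 6, group 13): the stated order agrees with the simple trend.
(D) As (period 4, group 15) vs Ba (period 6, group 2): the stated order agrees with the simple trend.
The exception is (A): F's small 2p subshell makes the incoming electron feel strong e⁻–e⁻ repulsion, so Cl actually releases more energy on gaining an electron.

(A)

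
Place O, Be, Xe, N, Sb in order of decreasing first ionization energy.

Be is in period 2, group 2; N is in period 2, group 15; O is in period 2, group 16; Sb is in period 5, group 15; Xe is in period 5, group 18.
Across a period the outer electron is held more tightly (higher IE₁); down a group it sits in a higher shell, more shielded, and comes off more easily.
These span different periods and groups, so the two trends combine.
Be > Sb: period and group pull opposite ways; the down-group shift dominates (900 vs 831 kJ/mol).
Xe > Be: period and group pull opposite ways; the across-period shift dominates (1170 vs 900 kJ/mol).
O > Xe: the two effects oppose for this pair; the down-group effect wins (1314 vs 1170 kJ/mol).
N > O: this pair runs against the simple trend — see the exception note.
Note the exception: N has a higher first ionization energy than O, contrary to the simple trend — pairing an electron in O's 2p⁴ costs repulsion energy, so O ionizes more easily than half-filled N (2p³).
Approximate values (kJ/mol): Be 900, N 1402, O 1314, Sb 831, Xe 1170.
So from highest to lowest: N > O > Xe > Be > Sb.

N, O, Xe, Be, Sb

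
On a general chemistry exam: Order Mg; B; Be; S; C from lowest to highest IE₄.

The fourth ionization energy removes an electron from the +3 ion. For each element: Mg³⁺ is already 1 electron into the core; B³⁺ is the bare [He] core; Be³⁺ is already 1 electron into the core; S³⁺ still has 3 valence electrons; C³⁺ still has 1 valence electron.
Core electrons are held far more tightly than valence electrons, so Mg, Be and B top the IE_4 order.
Valence configurations: S³⁺ [Ne]3s²3p¹, C³⁺ [He]2s¹.
The numbers (kJ/mol): Mg 10543, B 25026, Be 21007, S 4556, C 6223.
So the fourth ionization energies run S < C < Mg < Be < B.

S < C < Mg < Be < B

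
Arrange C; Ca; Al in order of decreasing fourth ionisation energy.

After 3 electrons have been removed, what remains? C³⁺ still has 1 valence electron; Ca³⁺ is already 1 electron into the core; Al³⁺ is the bare [Ne] core.
Core electrons are held far more tightly than valence electrons, so Ca and Al top the IE_4 order.
Approximate IE_4 values (kJ/mol): C 6223, Ca 6491, Al 11577.
Putting it together, IE_4: C < Ca < Al.

Al, Ca, C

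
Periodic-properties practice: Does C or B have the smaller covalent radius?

C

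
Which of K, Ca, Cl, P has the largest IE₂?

K

IE_2 is the cost of taking one more electron from the +1 cation: K⁺ is the bare [Ar] core; Ca⁺ still has 1 valence electron; Cl⁺ still has 6 valence electrons; P⁺ still has 4 valence electrons.
Core electrons are held far more tightly than valence electrons, so K tops the IE_2 order.
Valence configurations: Ca⁺ [Ar]4s¹, Cl⁺ [Ne]3s²3p⁴, P⁺ [Ne]3s²3p².
Tabulated IE_2 (kJ/mol): K 3052, Ca 1145, Cl 2298, P 1907.
Hence IE_2: Ca < P < Cl < K.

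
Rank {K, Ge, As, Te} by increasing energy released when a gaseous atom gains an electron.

K, As, Ge, Te

K is in period 4, group 1; Ge is in period 4, group 14; As is in period 4, group 15; Te is in period 5, group 16.
Atoms with high Z_eff and room in the valence shell (especially the halogens) have the most exothermic electron affinities.
Here both period and group differ, so the two effects have to be weighed against each other.
As > K: both are in period 4; the period trend gives As the larger value.
Ge > As: this pair runs against the simple trend — see the exception note.
Te > Ge: the two effects oppose for this pair; the across-period effect wins (190 vs 119 kJ/mol).
Note the exception: Ge has a higher electron affinity than As, contrary to the simple trend — adding an electron to As's half-filled 4p³ is unfavourable, so Ge (4p²) has the more exothermic EA.
For reference (kJ/mol): K 48, Ge 119, As 78, Te 190.
So from lowest to highest: K < As < Ge < Te.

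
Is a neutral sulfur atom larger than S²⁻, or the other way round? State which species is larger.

S²⁻

Forming S²⁻ adds 2 electrons to S. More electron–electron repulsion in the same shell, with unchanged nuclear charge, lets the cloud expand.
An anion is larger than its parent atom: S²⁻ > S.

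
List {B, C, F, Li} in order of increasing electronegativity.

Li < B < C < F

Electronegativity increases across a period and decreases down a group, tracking effective nuclear charge and atomic size.
All lie in period 2, so electronegativity increases left to right.
So from lowest to highest: Li < B < C < F.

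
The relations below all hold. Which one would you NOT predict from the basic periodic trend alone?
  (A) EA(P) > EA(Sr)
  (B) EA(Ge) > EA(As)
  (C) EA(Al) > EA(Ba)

The general trend: electron affinity increases across a period and decreases down a group.
(A) P (period 3, group 15) vs Sr (period 5, group 2): the stated order agrees with the simple trend.
(B) Ge (period 4, group 14) vs As (period 4, group 15): the stated order contradicts the simple trend.
(C) Al (period 3, group 13) vs Ba (period 6, group 2): the stated order agrees with the simple trend.
The exception is (B): adding an electron to As's half-filled 4p³ is unfavourable, so Ge (4p²) has the more exothermic EA.

(B)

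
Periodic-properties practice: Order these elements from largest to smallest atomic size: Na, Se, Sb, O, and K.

O is in period 2, group 16; Na is in period 3, group 1; K is in period 4, group 1; Se is in period 4, group 16; Sb is in period 5, group 15.
Radius decreases left→right (rising Z_eff, same n) and increases top→bottom (higher n).
Neither a single period nor a single group — weigh both effects.
Se > O: Se sits below O in group 16, so the down-group effect alone puts Se larger.
Sb > Se: relative to Se, both the across-period and down-group shifts push Sb's atomic radius up.
Na > Sb: period and group pull opposite ways; the across-period shift dominates (155 vs 140 pm).
K > Na: they share group 1; the group trend gives K the larger value.
Tabulated atomic radius (pm): O 63, Na 155, K 196, Se 116, Sb 140.
So from largest to smallest: K > Na > Sb > Se > O.

K > Na > Sb > Se > O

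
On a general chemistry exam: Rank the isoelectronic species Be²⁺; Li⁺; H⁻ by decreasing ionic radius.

H⁻ > Li⁺ > Be²⁺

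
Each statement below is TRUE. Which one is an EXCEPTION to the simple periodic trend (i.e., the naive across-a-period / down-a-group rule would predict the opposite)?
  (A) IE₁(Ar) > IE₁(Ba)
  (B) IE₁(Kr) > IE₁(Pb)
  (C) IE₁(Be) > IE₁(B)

The general trend: first ionisation energy increases across a period and decreases down a group.
(A) Ar (period 3, group 18) vs Ba (period 6, group 2): the stated order agrees with the simple trend.
(B) Kr (period 4, group 18) vs Pb (period 6, group 14): the stated order agrees with the simple trend.
(C) Be (period 2, group 2) vs B (period 2, group 13): the stated order contradicts the simple trend.
The exception is (C): removing B's lone 2p electron is easier than breaking Be's filled 2s².

(C)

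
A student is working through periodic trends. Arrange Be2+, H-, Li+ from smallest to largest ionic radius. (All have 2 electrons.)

All of these have 2 electrons, so size is governed by nuclear charge alone: the more protons, the stronger the pull on the same electron cloud, and the smaller the ion.
Nuclear charges: Be2+ (Z=4), Li+ (Z=3), H- (Z=1).
Smallest to largest: Be2+ < Li+ < H-.

Be2+, Li+, H-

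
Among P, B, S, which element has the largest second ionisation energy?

IE_2 is the cost of taking one more electron from the +1 cation: P⁺ still has 4 valence electrons; B⁺ still has 2 valence electrons; S⁺ still has 5 valence electrons.
All are still removing valence electrons, so compare the +1 ions as you would atoms: IE_2 generally rises across a period (higher Z_eff) and falls down a group (larger shell), subject to the usual subshell exceptions.
Valence configurations: P⁺ [Ne]3s²3p², B⁺ [He]2s², S⁺ [Ne]3s²3p³.
Approximate IE_2 values (kJ/mol): P 1907, B 2427, S 2252.
Overall IE_2 order: P < S < B.

B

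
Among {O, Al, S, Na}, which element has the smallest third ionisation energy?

The third ionization energy removes an electron from the +2 ion. For each element: O²⁺ still has 4 valence electrons; Al²⁺ still has 1 valence electron; S²⁺ still has 4 valence electrons; Na²⁺ is already 1 electron into the core.
Core electrons are held far more tightly than valence electrons, so Na tops the IE_3 order.
Valence configurations: O²⁺ [He]2s²2p², Al²⁺ [Ne]3s¹, S²⁺ [Ne]3s²3p².
The numbers (kJ/mol): O 5300, Al 2745, S 3357, Na 6910.
Overall IE_3 order: Al < S < O < Na.

Al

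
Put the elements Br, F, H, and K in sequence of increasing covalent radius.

H is in period 1, group 1; F is in period 2, group 17; K is in period 4, group 1; Br is in period 4, group 17.
Atomic radius shrinks across a period as nuclear charge pulls the same shell inward, and grows down a group as new shells are added.
Neither a single period nor a single group — weigh both effects.
F > H: period and group pull opposite ways; the down-group shift dominates (64 vs 32 pm).
Br > F: Br sits below F in group 17, so the down-group effect alone puts Br larger.
K > Br: both are in period 4; the period trend gives K the larger value.
Approximate values (pm): H 32, F 64, K 196, Br 114.
So from smallest to largest: H < F < Br < K.

H, F, Br, K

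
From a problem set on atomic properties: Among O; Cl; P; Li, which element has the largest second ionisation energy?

The second ionization energy removes an electron from the +1 ion. For each element: O⁺ still has 5 valence electrons; Cl⁺ still has 6 valence electrons; P⁺ still has 4 valence electrons; Li⁺ is the bare [He] core.
Pulling an electron out of a noble-gas core costs far more than removing a remaining valence electron, so Li sits at the high end of IE_2.
Valence configurations: O⁺ [He]2s²2p³, Cl⁺ [Ne]3s²3p⁴, P⁺ [Ne]3s²3p².
Approximate IE_2 values (kJ/mol): O 3388, Cl 2298, P 1907, Li 7298.
Overall IE_2 order: P < Cl < O < Li.

Li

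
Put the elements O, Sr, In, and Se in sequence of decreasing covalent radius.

Atomic radius shrinks across a period as nuclear charge pulls the same shell inward, and grows down a group as new shells are added.
These span different periods and groups, so the two trends combine.
Se > O: they share group 16; the group trend gives Se the larger value.
In > Se: both effects reinforce here, so In is clearly the larger of the two.
Sr > In: Sr lies to the left of In in period 5, so the across-period effect alone puts Sr larger.
For reference (pm): O 63, Se 116, Sr 185, In 142.
So from largest to smallest: Sr > In > Se > O.

Sr, In, Se, O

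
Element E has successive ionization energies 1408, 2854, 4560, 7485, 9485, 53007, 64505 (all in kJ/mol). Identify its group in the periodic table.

Look for the largest jump between consecutive ionization energies: IE6/IE5 ≈ 5.6, far larger than any earlier ratio.
That jump marks the point where a core electron is being removed. So the atom has 5 valence electrons.
A main-group element with 5 valence electrons is in group 15.

Group 15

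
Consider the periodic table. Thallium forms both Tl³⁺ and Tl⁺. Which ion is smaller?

Both ions have Z = 81 protons, but Tl³⁺ has lost more electrons, so its remaining electrons feel a larger effective nuclear charge per electron and are pulled in more tightly.
Higher positive charge → smaller ion, so Tl⁺ > Tl³⁺.

Tl³⁺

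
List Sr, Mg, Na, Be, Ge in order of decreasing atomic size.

Sr, Na, Mg, Ge, Be

Radius decreases left→right (rising Z_eff, same n) and increases top→bottom (higher n).
These span different periods and groups, so the two trends combine.
Ge > Be: the two effects oppose for this pair; the down-group effect wins (121 vs 102 pm).
Mg > Ge: the two effects oppose for this pair; the across-period effect wins (139 vs 121 pm).
Na > Mg: Na lies to the left of Mg in period 3, so the across-period effect alone puts Na larger.
Sr > Na: period and group pull opposite ways; the down-group shift dominates (185 vs 155 pm).
Approximate values (pm): Be 102, Na 155, Mg 139, Ge 121, Sr 185.
So from largest to smallest: Sr > Na > Mg > Ge > Be.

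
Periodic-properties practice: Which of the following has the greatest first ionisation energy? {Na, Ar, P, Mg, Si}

Na is in period 3, group 1; Mg is in period 3, group 2; Si is in period 3, group 14; P is in period 3, group 15; Ar is in period 3, group 18.
Removing the outermost electron gets harder across a period and easier down a group.
All lie in period 3, so first ionization energy increases left to right.
The greatest first ionisation energy among these belongs to Ar.

Ar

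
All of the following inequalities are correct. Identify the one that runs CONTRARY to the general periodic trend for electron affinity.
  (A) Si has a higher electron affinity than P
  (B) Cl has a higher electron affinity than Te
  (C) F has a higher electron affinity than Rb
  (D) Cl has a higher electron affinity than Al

(A)

The general trend: electron affinity increases across a period and decreases down a group.
(A) Si (period 3, group 14) vs P (period 3, group 15): the stated order contradicts the simple trend.
(B) Cl (period 3, group 17) vs Te (period 5, group 16): the stated order agrees with the simple trend.
(C) F (period 2, group 17) vs Rb (period 5, group 1): the stated order agrees with the simple trend.
(D) Cl (period 3, group 17) vs Al (period 3, group 13): the stated order agrees with the simple trend.
The exception is (A): adding an electron to P's half-filled 3p³ is unfavourable, so Si (3p²) has the more exothermic EA.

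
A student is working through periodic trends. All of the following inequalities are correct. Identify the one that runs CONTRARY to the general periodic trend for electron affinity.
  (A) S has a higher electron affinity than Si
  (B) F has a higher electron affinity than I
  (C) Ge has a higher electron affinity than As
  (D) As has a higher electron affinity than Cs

The general trend: electron affinity increases across a period and decreases down a group.
(A) S (period 3, group 16) vs Si (period 3, group 14): the stated order agrees with the simple trend.
(B) F (period 2, group 17) vs I (period 5, group 17): the stated order agrees with the simple trend.
(C) Ge (period 4, group 14) vs As (period 4, group 15): the stated order contradicts the simple trend.
(D) As (period 4, group 15) vs Cs (period 6, group 1): the stated order agrees with the simple trend.
The exception is (C): adding an electron to As's half-filled 4p³ is unfavourable, so Ge (4p²) has the more exothermic EA.

(C)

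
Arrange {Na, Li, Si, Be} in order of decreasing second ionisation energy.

Li, Na, Be, Si

IE_2 is the cost of taking one more electron from the +1 cation: Na⁺ is the bare [Ne] core; Li⁺ is the bare [He] core; Si⁺ still has 3 valence electrons; Be⁺ still has 1 valence electron.
Pulling an electron out of a noble-gas core costs far more than removing a remaining valence electron, so Na and Li sit at the high end of IE_2.
Valence configurations: Si⁺ [Ne]3s²3p¹, Be⁺ [He]2s¹.
Tabulated IE_2 (kJ/mol): Na 4562, Li 7298, Si 1577, Be 1757.
Overall IE_2 order: Si < Be < Na < Li.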